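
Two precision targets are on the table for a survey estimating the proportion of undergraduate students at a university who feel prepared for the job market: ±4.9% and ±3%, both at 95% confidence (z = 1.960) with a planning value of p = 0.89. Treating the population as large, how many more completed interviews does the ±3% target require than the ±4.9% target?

261

At ±4.9%: n = 1.960² × 0.0979 / 0.049² ≈ 156.64 → 157.
At ±3%: n = 1.960² × 0.0979 / 0.030² ≈ 417.88 → 418.
Additional respondents: 418 − 157 = 261.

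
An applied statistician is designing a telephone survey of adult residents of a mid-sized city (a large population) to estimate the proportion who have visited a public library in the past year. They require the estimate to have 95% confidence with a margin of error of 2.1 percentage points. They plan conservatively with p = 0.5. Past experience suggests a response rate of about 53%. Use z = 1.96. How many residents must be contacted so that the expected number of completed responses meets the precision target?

4110

Completed interviews needed: n₀ = 1.96² × 0.2500 / 0.021² ≈ 2177.78 → 2178.
At a 53% response rate, contacts needed = 2178 / 0.53 ≈ 4109.43 → 4110.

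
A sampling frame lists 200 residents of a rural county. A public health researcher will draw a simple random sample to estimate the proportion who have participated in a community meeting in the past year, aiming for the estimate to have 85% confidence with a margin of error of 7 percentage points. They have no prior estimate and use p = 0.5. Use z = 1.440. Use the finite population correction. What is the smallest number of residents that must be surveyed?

Unadjusted: n₀ = 1.440² × 0.50 × 0.50 / 0.070² ≈ 105.80, so n₀ = 106.
Finite population correction with N = 200: n = n₀ / (1 + (n₀−1)/N) = 106 / (1 + 105/200) = 106 / 1.5250 ≈ 69.51.
Rounding up, n = 70.

70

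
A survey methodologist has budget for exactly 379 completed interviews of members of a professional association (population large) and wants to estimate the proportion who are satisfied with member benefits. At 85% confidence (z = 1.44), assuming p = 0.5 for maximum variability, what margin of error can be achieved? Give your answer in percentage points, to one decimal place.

SE(p̂) = √[p(1−p)/n] = √[0.2500/379] = 0.02568.
E = z × SE = 1.44 × 0.02568 = 0.03698, or 3.7 percentage points.

3.7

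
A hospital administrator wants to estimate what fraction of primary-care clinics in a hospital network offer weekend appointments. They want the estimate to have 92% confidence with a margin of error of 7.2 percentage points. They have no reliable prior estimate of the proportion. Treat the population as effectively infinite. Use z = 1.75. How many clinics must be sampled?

148

With no prior estimate, use p = 0.5, giving p(1−p) = 0.25.
n = z²·p(1−p)/E² = 1.75² × 0.2500 / 0.072² = 3.0625 × 0.2500 / 0.005184 ≈ 147.69.
Rounding up gives n = 148.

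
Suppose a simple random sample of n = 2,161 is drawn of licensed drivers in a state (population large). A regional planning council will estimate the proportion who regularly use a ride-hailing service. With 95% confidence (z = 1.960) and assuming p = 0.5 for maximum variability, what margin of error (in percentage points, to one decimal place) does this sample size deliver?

SE(p̂) = √[p(1−p)/n] = √[0.2500/2161] = 0.01076.
E = z × SE = 1.960 × 0.01076 = 0.02108, or 2.1 percentage points.

2.1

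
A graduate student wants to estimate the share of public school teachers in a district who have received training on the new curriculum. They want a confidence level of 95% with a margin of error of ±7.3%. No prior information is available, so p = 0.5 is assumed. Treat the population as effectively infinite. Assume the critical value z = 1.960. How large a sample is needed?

With p = 0.5, p(1−p) = 0.25.
n = z²·p(1−p)/E² = 1.960² × 0.2500 / 0.073² = 3.8416 × 0.2500 / 0.005329 ≈ 180.22.
Rounding up gives n = 181.

181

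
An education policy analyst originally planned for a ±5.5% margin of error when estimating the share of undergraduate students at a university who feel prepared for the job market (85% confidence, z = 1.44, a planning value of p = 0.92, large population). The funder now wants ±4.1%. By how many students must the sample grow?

40

At ±5.5%: n = 1.44² × 0.0736 / 0.055² ≈ 50.45 → 51.
At ±4.1%: n = 1.44² × 0.0736 / 0.041² ≈ 90.79 → 91.
Additional respondents: 91 − 51 = 40.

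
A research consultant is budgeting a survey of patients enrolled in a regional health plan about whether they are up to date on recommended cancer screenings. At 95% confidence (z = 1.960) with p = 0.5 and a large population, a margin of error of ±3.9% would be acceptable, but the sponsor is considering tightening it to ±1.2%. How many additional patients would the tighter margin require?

6038

At ±3.9%: n = 1.960² × 0.2500 / 0.039² ≈ 631.43 → 632.
At ±1.2%: n = 1.960² × 0.2500 / 0.012² ≈ 6669.44 → 6670.
Additional respondents: 6670 − 632 = 6038.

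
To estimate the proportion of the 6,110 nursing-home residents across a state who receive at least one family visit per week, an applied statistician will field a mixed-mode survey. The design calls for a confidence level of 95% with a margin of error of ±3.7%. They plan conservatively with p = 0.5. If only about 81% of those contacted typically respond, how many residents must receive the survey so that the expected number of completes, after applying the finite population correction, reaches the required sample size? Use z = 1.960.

Completed interviews needed (unadjusted): n₀ = 1.960² × 0.2500 / 0.037² ≈ 701.53 → 702.
FPC for N = 6,110: n = 702 / (1 + 701/6110) = 702 / 1.1147 ≈ 629.75 → 630.
At an 81% response rate, contacts needed = 630 / 0.81 ≈ 777.78 → 778.

778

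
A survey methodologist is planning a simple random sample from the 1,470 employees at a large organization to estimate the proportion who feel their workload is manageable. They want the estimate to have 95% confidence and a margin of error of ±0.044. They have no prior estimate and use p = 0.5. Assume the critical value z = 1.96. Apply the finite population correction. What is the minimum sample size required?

372

Unadjusted: n₀ = 1.96² × 0.50 × 0.50 / 0.044² ≈ 496.07, so n₀ = 497.
Finite population correction with N = 1,470: n = n₀ / (1 + (n₀−1)/N) = 497 / (1 + 496/1470) = 497 / 1.3374 ≈ 371.61.
Rounding up, n = 372.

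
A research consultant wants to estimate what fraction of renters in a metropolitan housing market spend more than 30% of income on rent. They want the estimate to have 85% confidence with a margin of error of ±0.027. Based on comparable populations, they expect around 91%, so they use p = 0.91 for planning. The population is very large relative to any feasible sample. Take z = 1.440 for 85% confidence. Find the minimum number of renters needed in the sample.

With p = 0.91, p(1−p) = 0.0819.
n = z²·p(1−p)/E² = 1.440² × 0.0819 / 0.027² = 2.0736 × 0.0819 / 0.000729 ≈ 232.96.
Rounding up gives n = 233.

233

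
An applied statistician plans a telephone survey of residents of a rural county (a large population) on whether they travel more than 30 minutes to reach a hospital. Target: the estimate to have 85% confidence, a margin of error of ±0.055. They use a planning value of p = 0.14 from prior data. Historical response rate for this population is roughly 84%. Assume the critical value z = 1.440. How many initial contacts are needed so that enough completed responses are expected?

99

Completed interviews needed: n₀ = 1.440² × 0.1204 / 0.055² ≈ 82.53 → 83.
At an 84% response rate, contacts needed = 83 / 0.84 ≈ 98.81 → 99.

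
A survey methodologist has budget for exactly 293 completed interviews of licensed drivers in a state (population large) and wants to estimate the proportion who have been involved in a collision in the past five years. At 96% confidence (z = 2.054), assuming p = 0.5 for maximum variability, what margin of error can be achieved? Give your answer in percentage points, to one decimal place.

SE(p̂) = √[p(1−p)/n] = √[0.2500/293] = 0.02921.
E = z × SE = 2.054 × 0.02921 = 0.06000, or 6.0 percentage points.

6.0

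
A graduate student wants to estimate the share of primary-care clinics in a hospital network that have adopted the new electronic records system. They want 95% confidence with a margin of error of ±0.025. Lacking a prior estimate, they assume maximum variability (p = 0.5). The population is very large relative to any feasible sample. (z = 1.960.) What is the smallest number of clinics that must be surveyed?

1537

With p = 0.5, p(1−p) = 0.25.
n = z²·p(1−p)/E² = 1.960² × 0.2500 / 0.025² = 3.8416 × 0.2500 / 0.000625 ≈ 1536.64.
Rounding up gives n = 1537.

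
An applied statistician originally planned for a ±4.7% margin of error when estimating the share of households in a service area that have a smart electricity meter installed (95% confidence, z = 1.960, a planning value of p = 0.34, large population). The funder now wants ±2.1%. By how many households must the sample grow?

At ±4.7%: n = 1.960² × 0.2244 / 0.047² ≈ 390.25 → 391.
At ±2.1%: n = 1.960² × 0.2244 / 0.021² ≈ 1954.77 → 1955.
Additional respondents: 1955 − 391 = 1564.

1564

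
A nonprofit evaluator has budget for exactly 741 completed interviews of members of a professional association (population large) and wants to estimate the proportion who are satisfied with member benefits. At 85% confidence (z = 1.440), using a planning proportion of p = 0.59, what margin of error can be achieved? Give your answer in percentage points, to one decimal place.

2.6

SE(p̂) = √[p(1−p)/n] = √[0.2419/741] = 0.01807.
E = z × SE = 1.440 × 0.01807 = 0.02602, or 2.6 percentage points.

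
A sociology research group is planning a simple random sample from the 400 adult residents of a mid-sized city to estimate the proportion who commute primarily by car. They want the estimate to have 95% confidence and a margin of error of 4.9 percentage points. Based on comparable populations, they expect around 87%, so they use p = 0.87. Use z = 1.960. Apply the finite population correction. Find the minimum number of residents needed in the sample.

125

Unadjusted: n₀ = 1.960² × 0.87 × 0.13 / 0.049² ≈ 180.96, so n₀ = 181.
Finite population correction with N = 400: n = n₀ / (1 + (n₀−1)/N) = 181 / (1 + 180/400) = 181 / 1.4500 ≈ 124.83.
Rounding up, n = 125.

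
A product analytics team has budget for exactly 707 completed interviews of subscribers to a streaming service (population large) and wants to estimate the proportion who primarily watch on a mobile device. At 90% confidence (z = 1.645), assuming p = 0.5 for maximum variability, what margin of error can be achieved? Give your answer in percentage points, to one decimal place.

SE(p̂) = √[p(1−p)/n] = √[0.2500/707] = 0.01880.
E = z × SE = 1.645 × 0.01880 = 0.03093, or 3.1 percentage points.

3.1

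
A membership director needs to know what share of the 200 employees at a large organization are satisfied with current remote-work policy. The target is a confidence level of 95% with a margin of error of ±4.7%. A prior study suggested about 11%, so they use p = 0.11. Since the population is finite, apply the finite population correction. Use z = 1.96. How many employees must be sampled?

93

Unadjusted: n₀ = 1.96² × 0.11 × 0.89 / 0.047² ≈ 170.25, so n₀ = 171.
Finite population correction with N = 200: n = n₀ / (1 + (n₀−1)/N) = 171 / (1 + 170/200) = 171 / 1.8500 ≈ 92.43.
Rounding up, n = 93.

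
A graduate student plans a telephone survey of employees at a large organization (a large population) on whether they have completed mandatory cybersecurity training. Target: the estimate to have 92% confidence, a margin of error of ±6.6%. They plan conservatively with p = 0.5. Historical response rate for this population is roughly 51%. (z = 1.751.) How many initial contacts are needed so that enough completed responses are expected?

346

Completed interviews needed: n₀ = 1.751² × 0.2500 / 0.066² ≈ 175.96 → 176.
At a 51% response rate, contacts needed = 176 / 0.51 ≈ 345.10 → 346.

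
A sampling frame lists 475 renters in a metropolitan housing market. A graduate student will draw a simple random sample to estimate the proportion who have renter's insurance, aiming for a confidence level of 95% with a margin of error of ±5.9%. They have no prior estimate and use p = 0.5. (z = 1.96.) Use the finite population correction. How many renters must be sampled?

175

Unadjusted: n₀ = 1.96² × 0.50 × 0.50 / 0.059² ≈ 275.90, so n₀ = 276.
Finite population correction with N = 475: n = n₀ / (1 + (n₀−1)/N) = 276 / (1 + 275/475) = 276 / 1.5789 ≈ 174.80.
Rounding up, n = 175.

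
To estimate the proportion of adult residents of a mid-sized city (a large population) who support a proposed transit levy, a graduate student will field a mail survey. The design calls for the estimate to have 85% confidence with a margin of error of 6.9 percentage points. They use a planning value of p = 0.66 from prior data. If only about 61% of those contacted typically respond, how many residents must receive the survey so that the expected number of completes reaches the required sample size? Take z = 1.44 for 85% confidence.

161

Completed interviews needed: n₀ = 1.44² × 0.2244 / 0.069² ≈ 97.73 → 98.
At a 61% response rate, contacts needed = 98 / 0.61 ≈ 160.66 → 161.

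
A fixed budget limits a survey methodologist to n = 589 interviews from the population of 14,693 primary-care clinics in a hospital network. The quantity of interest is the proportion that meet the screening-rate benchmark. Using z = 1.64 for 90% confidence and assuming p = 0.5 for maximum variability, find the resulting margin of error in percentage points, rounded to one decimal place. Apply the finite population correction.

3.3

Finite-population factor: (N−n)/(N−1) = (14693−589)/(14693−1) = 0.9600.
SE(p̂) = √[p(1−p)/n · (N−n)/(N−1)] = √[0.2500/589 × 0.9600] = 0.02019.
E = z × SE = 1.64 × 0.02019 = 0.03310 ≈ 3.3 percentage points.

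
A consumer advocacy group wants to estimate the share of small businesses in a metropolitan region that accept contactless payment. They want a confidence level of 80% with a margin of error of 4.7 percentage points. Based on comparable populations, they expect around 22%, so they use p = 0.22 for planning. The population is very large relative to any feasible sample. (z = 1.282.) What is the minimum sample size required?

128

With p = 0.22, p(1−p) = 0.1716.
n = z²·p(1−p)/E² = 1.282² × 0.1716 / 0.047² = 1.6435 × 0.1716 / 0.002209 ≈ 127.67.
Rounding up gives n = 128.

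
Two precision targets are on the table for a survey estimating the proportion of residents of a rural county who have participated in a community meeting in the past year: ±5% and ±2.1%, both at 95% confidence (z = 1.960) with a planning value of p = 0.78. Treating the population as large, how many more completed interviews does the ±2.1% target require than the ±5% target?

1231

At ±5%: n = 1.960² × 0.1716 / 0.050² ≈ 263.69 → 264.
At ±2.1%: n = 1.960² × 0.1716 / 0.021² ≈ 1494.83 → 1495.
Additional respondents: 1495 − 264 = 1231.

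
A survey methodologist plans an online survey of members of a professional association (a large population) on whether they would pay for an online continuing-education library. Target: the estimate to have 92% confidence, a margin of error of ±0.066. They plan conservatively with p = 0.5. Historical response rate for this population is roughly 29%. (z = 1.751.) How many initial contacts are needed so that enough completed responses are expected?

Completed interviews needed: n₀ = 1.751² × 0.2500 / 0.066² ≈ 175.96 → 176.
At a 29% response rate, contacts needed = 176 / 0.29 ≈ 606.90 → 607.

607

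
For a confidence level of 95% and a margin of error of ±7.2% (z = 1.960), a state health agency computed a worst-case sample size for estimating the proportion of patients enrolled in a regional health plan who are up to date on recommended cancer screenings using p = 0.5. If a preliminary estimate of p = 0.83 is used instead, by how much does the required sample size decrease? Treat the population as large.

Conservative (p = 0.5): n = 1.960² × 0.25 / 0.072² ≈ 185.26 → 186.
Using p = 0.83: p(1−p) = 0.1411, so n = 1.960² × 0.1411 / 0.072² ≈ 104.56 → 105.
Reduction: 186 − 105 = 81.

81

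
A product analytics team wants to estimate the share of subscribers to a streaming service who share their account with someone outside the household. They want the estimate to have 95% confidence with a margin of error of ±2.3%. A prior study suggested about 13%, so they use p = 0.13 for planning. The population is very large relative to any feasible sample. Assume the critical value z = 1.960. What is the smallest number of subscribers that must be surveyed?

822

With p = 0.13, p(1−p) = 0.1131.
n = z²·p(1−p)/E² = 1.960² × 0.1131 / 0.023² = 3.8416 × 0.1131 / 0.000529 ≈ 821.33.
Rounding up gives n = 822.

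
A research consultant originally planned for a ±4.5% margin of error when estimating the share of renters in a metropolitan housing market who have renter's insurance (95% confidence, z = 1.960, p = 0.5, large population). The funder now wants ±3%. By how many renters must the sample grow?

At ±4.5%: n = 1.960² × 0.2500 / 0.045² ≈ 474.27 → 475.
At ±3%: n = 1.960² × 0.2500 / 0.030² ≈ 1067.11 → 1068.
Additional respondents: 1068 − 475 = 593.

593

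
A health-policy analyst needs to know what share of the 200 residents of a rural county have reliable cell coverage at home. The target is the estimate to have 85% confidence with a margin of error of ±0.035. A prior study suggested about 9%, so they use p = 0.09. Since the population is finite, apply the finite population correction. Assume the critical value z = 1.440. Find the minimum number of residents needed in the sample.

Unadjusted: n₀ = 1.440² × 0.09 × 0.91 / 0.035² ≈ 138.63, so n₀ = 139.
Finite population correction with N = 200: n = n₀ / (1 + (n₀−1)/N) = 139 / (1 + 138/200) = 139 / 1.6900 ≈ 82.25.
Rounding up, n = 83.

83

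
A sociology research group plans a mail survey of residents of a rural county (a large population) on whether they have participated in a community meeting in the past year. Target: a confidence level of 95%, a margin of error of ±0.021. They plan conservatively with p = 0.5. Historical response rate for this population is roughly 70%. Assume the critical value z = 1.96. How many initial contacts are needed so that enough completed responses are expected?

Completed interviews needed: n₀ = 1.96² × 0.2500 / 0.021² ≈ 2177.78 → 2178.
At a 70% response rate, contacts needed = 2178 / 0.70 ≈ 3111.43 → 3112.

3112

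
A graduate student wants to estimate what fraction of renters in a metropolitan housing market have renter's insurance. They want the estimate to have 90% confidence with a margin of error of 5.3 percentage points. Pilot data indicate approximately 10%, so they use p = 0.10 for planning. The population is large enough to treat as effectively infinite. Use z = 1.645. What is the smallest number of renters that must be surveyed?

87

With p = 0.10, p(1−p) = 0.0900.
n = z²·p(1−p)/E² = 1.645² × 0.0900 / 0.053² = 2.7060 × 0.0900 / 0.002809 ≈ 86.70.
Rounding up gives n = 87.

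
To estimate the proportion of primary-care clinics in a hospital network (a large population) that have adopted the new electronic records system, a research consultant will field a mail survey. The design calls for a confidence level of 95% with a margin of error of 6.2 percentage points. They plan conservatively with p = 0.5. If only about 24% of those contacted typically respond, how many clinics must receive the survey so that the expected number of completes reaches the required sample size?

For 95% confidence, z = 1.960.
Completed interviews needed: n₀ = 1.960² × 0.2500 / 0.062² ≈ 249.84 → 250.
At a 24% response rate, contacts needed = 250 / 0.24 ≈ 1041.67 → 1042.

1042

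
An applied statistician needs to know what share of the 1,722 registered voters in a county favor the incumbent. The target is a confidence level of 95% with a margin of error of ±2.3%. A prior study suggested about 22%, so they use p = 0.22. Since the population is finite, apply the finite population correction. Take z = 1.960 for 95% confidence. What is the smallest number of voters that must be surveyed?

724

Unadjusted: n₀ = 1.960² × 0.22 × 0.78 / 0.023² ≈ 1246.16, so n₀ = 1247.
Finite population correction with N = 1,722: n = n₀ / (1 + (n₀−1)/N) = 1247 / (1 + 1246/1722) = 1247 / 1.7236 ≈ 723.50.
Rounding up, n = 724.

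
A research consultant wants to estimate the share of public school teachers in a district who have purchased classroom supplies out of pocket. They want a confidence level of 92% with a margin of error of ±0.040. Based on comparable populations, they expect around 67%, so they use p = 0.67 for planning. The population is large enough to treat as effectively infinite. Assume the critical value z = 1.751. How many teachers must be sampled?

424

With p = 0.67, p(1−p) = 0.2211.
n = z²·p(1−p)/E² = 1.751² × 0.2211 / 0.040² = 3.0660 × 0.2211 / 0.001600 ≈ 423.68.
Rounding up gives n = 424.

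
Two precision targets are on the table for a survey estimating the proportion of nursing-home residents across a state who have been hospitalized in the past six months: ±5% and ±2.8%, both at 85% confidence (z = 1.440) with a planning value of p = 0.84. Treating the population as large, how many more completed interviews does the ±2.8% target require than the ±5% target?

244

At ±5%: n = 1.440² × 0.1344 / 0.050² ≈ 111.48 → 112.
At ±2.8%: n = 1.440² × 0.1344 / 0.028² ≈ 355.47 → 356.
Additional respondents: 356 − 112 = 244.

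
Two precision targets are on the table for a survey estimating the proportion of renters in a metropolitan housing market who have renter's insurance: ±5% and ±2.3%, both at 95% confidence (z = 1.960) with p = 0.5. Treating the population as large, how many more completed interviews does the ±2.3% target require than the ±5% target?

At ±5%: n = 1.960² × 0.2500 / 0.050² ≈ 384.16 → 385.
At ±2.3%: n = 1.960² × 0.2500 / 0.023² ≈ 1815.50 → 1816.
Additional respondents: 1816 − 385 = 1431.

1431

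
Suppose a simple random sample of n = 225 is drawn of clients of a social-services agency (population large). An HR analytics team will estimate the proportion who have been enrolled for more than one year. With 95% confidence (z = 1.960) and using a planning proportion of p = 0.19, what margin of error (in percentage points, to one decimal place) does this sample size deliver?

SE(p̂) = √[p(1−p)/n] = √[0.1539/225] = 0.02615.
E = z × SE = 1.960 × 0.02615 = 0.05126, or 5.1 percentage points.

5.1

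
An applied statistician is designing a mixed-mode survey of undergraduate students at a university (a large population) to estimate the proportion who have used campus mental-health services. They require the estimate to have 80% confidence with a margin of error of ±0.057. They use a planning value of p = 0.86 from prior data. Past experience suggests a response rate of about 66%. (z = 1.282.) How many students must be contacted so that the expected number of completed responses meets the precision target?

Completed interviews needed: n₀ = 1.282² × 0.1204 / 0.057² ≈ 60.90 → 61.
At a 66% response rate, contacts needed = 61 / 0.66 ≈ 92.42 → 93.

93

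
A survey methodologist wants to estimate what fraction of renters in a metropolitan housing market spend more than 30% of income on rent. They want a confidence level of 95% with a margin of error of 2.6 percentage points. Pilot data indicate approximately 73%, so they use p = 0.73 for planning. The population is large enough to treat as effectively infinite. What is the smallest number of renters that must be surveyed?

For 95% confidence, z = 1.960.
With p = 0.73, p(1−p) = 0.1971.
n = z²·p(1−p)/E² = 1.960² × 0.1971 / 0.026² = 3.8416 × 0.1971 / 0.000676 ≈ 1120.09.
Rounding up gives n = 1121.

1121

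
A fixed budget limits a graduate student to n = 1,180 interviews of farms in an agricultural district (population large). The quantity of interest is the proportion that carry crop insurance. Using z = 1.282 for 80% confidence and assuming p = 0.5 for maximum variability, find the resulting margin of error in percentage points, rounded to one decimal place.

1.9

SE(p̂) = √[p(1−p)/n] = √[0.2500/1180] = 0.01456.
E = z × SE = 1.282 × 0.01456 = 0.01866, or 1.9 percentage points.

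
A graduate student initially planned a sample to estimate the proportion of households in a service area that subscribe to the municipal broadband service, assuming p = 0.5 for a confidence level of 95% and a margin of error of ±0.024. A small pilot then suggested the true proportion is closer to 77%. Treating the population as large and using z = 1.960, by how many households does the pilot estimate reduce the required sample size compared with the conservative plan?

486

Conservative (p = 0.5): n = 1.960² × 0.25 / 0.024² ≈ 1667.36 → 1668.
Using p = 0.77: p(1−p) = 0.1771, so n = 1.960² × 0.1771 / 0.024² ≈ 1181.16 → 1182.
Reduction: 1668 − 1182 = 486.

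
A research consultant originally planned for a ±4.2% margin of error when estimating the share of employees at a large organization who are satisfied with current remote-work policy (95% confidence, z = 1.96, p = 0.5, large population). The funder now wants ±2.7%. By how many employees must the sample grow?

At ±4.2%: n = 1.96² × 0.2500 / 0.042² ≈ 544.44 → 545.
At ±2.7%: n = 1.96² × 0.2500 / 0.027² ≈ 1317.42 → 1318.
Additional respondents: 1318 − 545 = 773.

773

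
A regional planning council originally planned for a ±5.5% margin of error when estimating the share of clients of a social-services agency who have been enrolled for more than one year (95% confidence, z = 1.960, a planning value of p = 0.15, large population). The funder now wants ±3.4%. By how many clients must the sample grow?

262

At ±5.5%: n = 1.960² × 0.1275 / 0.055² ≈ 161.92 → 162.
At ±3.4%: n = 1.960² × 0.1275 / 0.034² ≈ 423.71 → 424.
Additional respondents: 424 − 162 = 262.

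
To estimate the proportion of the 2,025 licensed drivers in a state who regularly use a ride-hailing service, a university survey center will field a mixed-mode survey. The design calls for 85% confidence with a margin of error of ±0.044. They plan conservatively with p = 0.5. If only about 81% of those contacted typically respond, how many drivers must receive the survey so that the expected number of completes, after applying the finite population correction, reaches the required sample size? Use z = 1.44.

Completed interviews needed (unadjusted): n₀ = 1.44² × 0.2500 / 0.044² ≈ 267.77 → 268.
FPC for N = 2,025: n = 268 / (1 + 267/2025) = 268 / 1.1319 ≈ 236.78 → 237.
At an 81% response rate, contacts needed = 237 / 0.81 ≈ 292.59 → 293.

293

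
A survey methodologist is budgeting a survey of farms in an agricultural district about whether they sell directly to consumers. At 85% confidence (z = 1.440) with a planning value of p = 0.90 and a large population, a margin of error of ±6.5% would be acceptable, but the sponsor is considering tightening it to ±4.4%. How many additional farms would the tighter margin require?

At ±6.5%: n = 1.440² × 0.0900 / 0.065² ≈ 44.17 → 45.
At ±4.4%: n = 1.440² × 0.0900 / 0.044² ≈ 96.40 → 97.
Additional respondents: 97 − 45 = 52.

52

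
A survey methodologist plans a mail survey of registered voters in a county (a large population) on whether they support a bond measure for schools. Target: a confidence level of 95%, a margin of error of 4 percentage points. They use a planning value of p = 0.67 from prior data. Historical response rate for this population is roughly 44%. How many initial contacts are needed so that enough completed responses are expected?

1207

For 95% confidence, z = 1.96.
Completed interviews needed: n₀ = 1.96² × 0.2211 / 0.040² ≈ 530.86 → 531.
At a 44% response rate, contacts needed = 531 / 0.44 ≈ 1206.82 → 1207.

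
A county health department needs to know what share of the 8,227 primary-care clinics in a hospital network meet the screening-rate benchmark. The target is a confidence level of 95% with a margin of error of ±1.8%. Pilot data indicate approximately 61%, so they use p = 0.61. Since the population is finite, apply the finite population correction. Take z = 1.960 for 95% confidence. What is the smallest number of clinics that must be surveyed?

2101

Unadjusted: n₀ = 1.960² × 0.61 × 0.39 / 0.018² ≈ 2820.73, so n₀ = 2821.
Finite population correction with N = 8,227: n = n₀ / (1 + (n₀−1)/N) = 2821 / (1 + 2820/8227) = 2821 / 1.3428 ≈ 2100.88.
Rounding up, n = 2101.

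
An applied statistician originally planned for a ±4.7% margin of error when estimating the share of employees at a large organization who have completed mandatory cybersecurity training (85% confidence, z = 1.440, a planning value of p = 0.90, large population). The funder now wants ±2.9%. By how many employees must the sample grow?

At ±4.7%: n = 1.440² × 0.0900 / 0.047² ≈ 84.48 → 85.
At ±2.9%: n = 1.440² × 0.0900 / 0.029² ≈ 221.91 → 222.
Additional respondents: 222 − 85 = 137.

137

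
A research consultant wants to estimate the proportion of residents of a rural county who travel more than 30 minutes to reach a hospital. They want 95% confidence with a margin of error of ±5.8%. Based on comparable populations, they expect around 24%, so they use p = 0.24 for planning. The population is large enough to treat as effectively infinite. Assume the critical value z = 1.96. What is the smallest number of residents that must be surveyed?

209

With p = 0.24, p(1−p) = 0.1824.
n = z²·p(1−p)/E² = 1.96² × 0.1824 / 0.058² = 3.8416 × 0.1824 / 0.003364 ≈ 208.30.
Rounding up gives n = 209.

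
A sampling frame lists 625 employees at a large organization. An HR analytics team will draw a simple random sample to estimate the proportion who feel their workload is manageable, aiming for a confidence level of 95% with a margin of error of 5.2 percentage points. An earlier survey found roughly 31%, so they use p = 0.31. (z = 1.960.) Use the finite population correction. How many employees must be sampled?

205

Unadjusted: n₀ = 1.960² × 0.31 × 0.69 / 0.052² ≈ 303.89, so n₀ = 304.
Finite population correction with N = 625: n = n₀ / (1 + (n₀−1)/N) = 304 / (1 + 303/625) = 304 / 1.4848 ≈ 204.74.
Rounding up, n = 205.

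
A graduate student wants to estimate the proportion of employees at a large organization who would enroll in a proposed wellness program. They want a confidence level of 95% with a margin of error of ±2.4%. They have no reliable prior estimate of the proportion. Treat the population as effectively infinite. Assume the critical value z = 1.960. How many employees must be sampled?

1668

With no prior estimate, use p = 0.5, giving p(1−p) = 0.25.
n = z²·p(1−p)/E² = 1.960² × 0.2500 / 0.024² = 3.8416 × 0.2500 / 0.000576 ≈ 1667.36.
Rounding up gives n = 1668.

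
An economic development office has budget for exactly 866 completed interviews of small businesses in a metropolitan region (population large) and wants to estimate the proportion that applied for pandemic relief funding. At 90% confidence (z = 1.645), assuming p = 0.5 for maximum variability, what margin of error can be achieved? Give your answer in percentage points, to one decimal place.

2.8

SE(p̂) = √[p(1−p)/n] = √[0.2500/866] = 0.01699.
E = z × SE = 1.645 × 0.01699 = 0.02795, or 2.8 percentage points.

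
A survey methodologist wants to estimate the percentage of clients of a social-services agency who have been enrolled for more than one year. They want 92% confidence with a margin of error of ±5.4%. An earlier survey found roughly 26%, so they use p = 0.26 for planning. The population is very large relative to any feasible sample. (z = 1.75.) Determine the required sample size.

With p = 0.26, p(1−p) = 0.1924.
n = z²·p(1−p)/E² = 1.75² × 0.1924 / 0.054² = 3.0625 × 0.1924 / 0.002916 ≈ 202.07.
Rounding up gives n = 203.

203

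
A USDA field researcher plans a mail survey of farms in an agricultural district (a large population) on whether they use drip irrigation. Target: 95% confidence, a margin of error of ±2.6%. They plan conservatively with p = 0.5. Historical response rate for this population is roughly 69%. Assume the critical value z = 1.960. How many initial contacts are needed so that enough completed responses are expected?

2060

Completed interviews needed: n₀ = 1.960² × 0.2500 / 0.026² ≈ 1420.71 → 1421.
At a 69% response rate, contacts needed = 1421 / 0.69 ≈ 2059.42 → 2060.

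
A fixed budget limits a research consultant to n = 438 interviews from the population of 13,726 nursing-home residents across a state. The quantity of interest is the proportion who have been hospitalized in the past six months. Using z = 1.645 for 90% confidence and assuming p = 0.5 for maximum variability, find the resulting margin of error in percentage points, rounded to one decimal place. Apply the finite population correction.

3.9

Finite-population factor: (N−n)/(N−1) = (13726−438)/(13726−1) = 0.9682.
SE(p̂) = √[p(1−p)/n · (N−n)/(N−1)] = √[0.2500/438 × 0.9682] = 0.02351.
E = z × SE = 1.645 × 0.02351 = 0.03867 ≈ 3.9 percentage points.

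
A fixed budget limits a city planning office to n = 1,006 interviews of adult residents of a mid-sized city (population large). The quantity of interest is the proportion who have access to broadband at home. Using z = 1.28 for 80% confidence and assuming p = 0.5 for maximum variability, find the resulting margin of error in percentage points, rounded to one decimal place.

SE(p̂) = √[p(1−p)/n] = √[0.2500/1006] = 0.01576.
E = z × SE = 1.28 × 0.01576 = 0.02018, or 2.0 percentage points.

2.0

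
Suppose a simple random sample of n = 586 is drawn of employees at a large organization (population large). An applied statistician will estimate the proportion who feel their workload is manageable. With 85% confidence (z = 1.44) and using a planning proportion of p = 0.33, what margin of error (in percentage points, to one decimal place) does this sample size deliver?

2.8

SE(p̂) = √[p(1−p)/n] = √[0.2211/586] = 0.01942.
E = z × SE = 1.44 × 0.01942 = 0.02797, or 2.8 percentage points.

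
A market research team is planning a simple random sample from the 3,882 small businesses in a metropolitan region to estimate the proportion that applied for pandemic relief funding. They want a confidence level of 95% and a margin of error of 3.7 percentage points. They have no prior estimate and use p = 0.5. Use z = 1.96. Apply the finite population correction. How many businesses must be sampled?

595

Unadjusted: n₀ = 1.96² × 0.50 × 0.50 / 0.037² ≈ 701.53, so n₀ = 702.
Finite population correction with N = 3,882: n = n₀ / (1 + (n₀−1)/N) = 702 / (1 + 701/3882) = 702 / 1.1806 ≈ 594.62.
Rounding up, n = 595.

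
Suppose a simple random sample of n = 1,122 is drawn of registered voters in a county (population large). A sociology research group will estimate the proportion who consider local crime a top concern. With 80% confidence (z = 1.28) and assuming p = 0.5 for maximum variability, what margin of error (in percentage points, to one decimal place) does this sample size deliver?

SE(p̂) = √[p(1−p)/n] = √[0.2500/1122] = 0.01493.
E = z × SE = 1.28 × 0.01493 = 0.01911, or 1.9 percentage points.

1.9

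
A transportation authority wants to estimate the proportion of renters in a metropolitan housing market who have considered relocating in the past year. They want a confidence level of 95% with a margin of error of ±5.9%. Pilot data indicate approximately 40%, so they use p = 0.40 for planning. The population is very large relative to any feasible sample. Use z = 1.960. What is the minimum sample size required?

With p = 0.40, p(1−p) = 0.2400.
n = z²·p(1−p)/E² = 1.960² × 0.2400 / 0.059² = 3.8416 × 0.2400 / 0.003481 ≈ 264.86.
Rounding up gives n = 265.

265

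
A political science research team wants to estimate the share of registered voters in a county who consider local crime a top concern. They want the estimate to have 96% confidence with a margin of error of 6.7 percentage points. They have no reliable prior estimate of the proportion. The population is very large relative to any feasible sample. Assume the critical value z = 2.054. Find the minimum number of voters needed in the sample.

235

With no prior estimate, use p = 0.5, giving p(1−p) = 0.25.
n = z²·p(1−p)/E² = 2.054² × 0.2500 / 0.067² = 4.2189 × 0.2500 / 0.004489 ≈ 234.96.
Rounding up gives n = 235.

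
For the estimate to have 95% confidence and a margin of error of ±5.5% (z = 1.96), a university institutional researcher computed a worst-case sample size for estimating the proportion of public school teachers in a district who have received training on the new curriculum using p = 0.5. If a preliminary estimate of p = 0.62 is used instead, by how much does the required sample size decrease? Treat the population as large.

18

Conservative (p = 0.5): n = 1.96² × 0.25 / 0.055² ≈ 317.49 → 318.
Using p = 0.62: p(1−p) = 0.2356, so n = 1.96² × 0.2356 / 0.055² ≈ 299.20 → 300.
Reduction: 318 − 300 = 18.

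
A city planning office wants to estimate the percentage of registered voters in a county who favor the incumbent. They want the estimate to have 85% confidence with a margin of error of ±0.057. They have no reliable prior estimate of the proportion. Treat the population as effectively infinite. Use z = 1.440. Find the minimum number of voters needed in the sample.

160

With no prior estimate, use p = 0.5, giving p(1−p) = 0.25.
n = z²·p(1−p)/E² = 1.440² × 0.2500 / 0.057² = 2.0736 × 0.2500 / 0.003249 ≈ 159.56.
Rounding up gives n = 160.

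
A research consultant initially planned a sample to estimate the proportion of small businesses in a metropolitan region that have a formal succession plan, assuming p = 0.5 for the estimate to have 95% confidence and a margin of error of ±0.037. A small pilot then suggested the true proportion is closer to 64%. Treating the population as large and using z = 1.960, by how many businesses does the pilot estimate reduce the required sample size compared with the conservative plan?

Conservative (p = 0.5): n = 1.960² × 0.25 / 0.037² ≈ 701.53 → 702.
Using p = 0.64: p(1−p) = 0.2304, so n = 1.960² × 0.2304 / 0.037² ≈ 646.53 → 647.
Reduction: 702 − 647 = 55.

55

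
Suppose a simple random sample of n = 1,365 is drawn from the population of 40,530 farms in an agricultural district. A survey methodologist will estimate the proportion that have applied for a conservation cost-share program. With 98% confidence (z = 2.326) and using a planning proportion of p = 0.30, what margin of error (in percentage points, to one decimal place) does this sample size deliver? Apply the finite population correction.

2.8

Finite-population factor: (N−n)/(N−1) = (40530−1365)/(40530−1) = 0.9663.
SE(p̂) = √[p(1−p)/n · (N−n)/(N−1)] = √[0.2100/1365 × 0.9663] = 0.01219.
E = z × SE = 2.326 × 0.01219 = 0.02836 ≈ 2.8 percentage points.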